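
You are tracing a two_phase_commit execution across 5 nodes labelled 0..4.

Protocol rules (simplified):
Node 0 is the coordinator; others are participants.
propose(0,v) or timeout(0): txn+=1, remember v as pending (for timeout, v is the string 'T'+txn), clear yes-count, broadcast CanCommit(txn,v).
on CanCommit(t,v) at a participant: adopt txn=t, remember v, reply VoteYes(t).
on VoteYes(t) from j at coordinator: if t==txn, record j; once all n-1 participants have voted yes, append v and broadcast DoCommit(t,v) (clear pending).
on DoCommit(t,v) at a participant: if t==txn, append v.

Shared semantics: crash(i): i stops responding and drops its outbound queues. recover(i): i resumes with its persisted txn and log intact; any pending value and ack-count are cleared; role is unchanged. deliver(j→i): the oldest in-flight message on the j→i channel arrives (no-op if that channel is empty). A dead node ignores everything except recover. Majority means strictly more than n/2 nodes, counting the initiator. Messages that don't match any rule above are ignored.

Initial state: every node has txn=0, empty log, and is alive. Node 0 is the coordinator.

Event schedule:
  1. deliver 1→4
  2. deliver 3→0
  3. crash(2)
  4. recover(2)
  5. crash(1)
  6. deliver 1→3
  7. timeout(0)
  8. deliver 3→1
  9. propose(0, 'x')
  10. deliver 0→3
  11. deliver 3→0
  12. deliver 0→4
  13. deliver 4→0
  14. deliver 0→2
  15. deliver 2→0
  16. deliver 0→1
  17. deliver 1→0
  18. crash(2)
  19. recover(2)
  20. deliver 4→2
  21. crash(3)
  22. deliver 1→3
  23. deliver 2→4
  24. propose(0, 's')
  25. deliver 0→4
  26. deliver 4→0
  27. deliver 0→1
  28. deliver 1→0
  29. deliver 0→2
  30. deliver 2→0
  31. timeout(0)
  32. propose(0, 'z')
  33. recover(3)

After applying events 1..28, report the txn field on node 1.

0

1. deliver 1→4:  nop
2. deliver 3→0:  nop
3. crash(2):  <2:✗part t0 ->
4. recover(2):  <2:part t0 ->
5. crash(1):  <1:✗part t0 ->
6. deliver 1→3:  nop
7. timeout(0):  <0:coor t1 ->
8. deliver 3→1:  nop
9. propose(0,'x'):  <0:coor t2 ->
10. deliver 0→3:  <3:part t1 ->
11. deliver 3→0:  nop
12. deliver 0→4:  <4:part t1 ->
13. deliver 4→0:  nop
14. deliver 0→2:  <2:part t1 ->
15. deliver 2→0:  nop
16. deliver 0→1:  nop
17. deliver 1→0:  nop
18. crash(2):  <2:✗part t1 ->
19. recover(2):  <2:part t1 ->
20. deliver 4→2:  nop
21. crash(3):  <3:✗part t1 ->
22. deliver 1→3:  nop
23. deliver 2→4:  nop
24. propose(0,'s'):  <0:coor t3 ->
25. deliver 0→4:  <4:part t2 ->
26. deliver 4→0:  nop
27. deliver 0→1:  nop
28. deliver 1→0:  nop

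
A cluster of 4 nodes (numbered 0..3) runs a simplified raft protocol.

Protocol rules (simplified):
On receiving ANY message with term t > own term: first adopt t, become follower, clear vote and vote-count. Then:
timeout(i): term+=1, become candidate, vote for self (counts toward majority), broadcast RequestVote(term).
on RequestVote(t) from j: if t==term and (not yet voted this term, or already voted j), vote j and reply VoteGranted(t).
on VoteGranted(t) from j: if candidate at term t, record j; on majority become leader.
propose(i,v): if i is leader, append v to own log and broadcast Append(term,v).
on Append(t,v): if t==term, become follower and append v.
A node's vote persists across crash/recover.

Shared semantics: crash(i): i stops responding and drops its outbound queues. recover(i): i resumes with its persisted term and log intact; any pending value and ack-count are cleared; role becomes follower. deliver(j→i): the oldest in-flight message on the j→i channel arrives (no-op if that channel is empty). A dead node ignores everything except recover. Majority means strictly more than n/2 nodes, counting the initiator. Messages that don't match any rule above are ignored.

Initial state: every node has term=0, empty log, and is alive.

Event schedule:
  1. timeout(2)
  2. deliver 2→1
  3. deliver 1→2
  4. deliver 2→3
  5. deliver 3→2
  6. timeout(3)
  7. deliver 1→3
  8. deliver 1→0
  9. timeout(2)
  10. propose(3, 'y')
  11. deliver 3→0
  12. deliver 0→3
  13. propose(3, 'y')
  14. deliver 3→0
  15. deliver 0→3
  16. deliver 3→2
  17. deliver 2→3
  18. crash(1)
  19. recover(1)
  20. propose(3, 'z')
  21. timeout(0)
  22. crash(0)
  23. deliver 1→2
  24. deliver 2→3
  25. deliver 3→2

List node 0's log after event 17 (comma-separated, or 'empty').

step 1 timeout(2): 2={cand,t=1,log=-}
step 2 deliver 2→1: 1={foll,t=1,log=-}
step 3 deliver 1→2: —
step 4 deliver 2→3: 3={foll,t=1,log=-}
step 5 deliver 3→2: 2={lead,t=1,log=-}
step 6 timeout(3): 3={cand,t=2,log=-}
step 7 deliver 1→3: —
step 8 deliver 1→0: —
step 9 timeout(2): 2={cand,t=2,log=-}
step 10 propose(3,'y'): —
step 11 deliver 3→0: 0={foll,t=2,log=-}
step 12 deliver 0→3: —
step 13 propose(3,'y'): —
step 14 deliver 3→0: —
step 15 deliver 0→3: —
step 16 deliver 3→2: —
step 17 deliver 2→3: —

empty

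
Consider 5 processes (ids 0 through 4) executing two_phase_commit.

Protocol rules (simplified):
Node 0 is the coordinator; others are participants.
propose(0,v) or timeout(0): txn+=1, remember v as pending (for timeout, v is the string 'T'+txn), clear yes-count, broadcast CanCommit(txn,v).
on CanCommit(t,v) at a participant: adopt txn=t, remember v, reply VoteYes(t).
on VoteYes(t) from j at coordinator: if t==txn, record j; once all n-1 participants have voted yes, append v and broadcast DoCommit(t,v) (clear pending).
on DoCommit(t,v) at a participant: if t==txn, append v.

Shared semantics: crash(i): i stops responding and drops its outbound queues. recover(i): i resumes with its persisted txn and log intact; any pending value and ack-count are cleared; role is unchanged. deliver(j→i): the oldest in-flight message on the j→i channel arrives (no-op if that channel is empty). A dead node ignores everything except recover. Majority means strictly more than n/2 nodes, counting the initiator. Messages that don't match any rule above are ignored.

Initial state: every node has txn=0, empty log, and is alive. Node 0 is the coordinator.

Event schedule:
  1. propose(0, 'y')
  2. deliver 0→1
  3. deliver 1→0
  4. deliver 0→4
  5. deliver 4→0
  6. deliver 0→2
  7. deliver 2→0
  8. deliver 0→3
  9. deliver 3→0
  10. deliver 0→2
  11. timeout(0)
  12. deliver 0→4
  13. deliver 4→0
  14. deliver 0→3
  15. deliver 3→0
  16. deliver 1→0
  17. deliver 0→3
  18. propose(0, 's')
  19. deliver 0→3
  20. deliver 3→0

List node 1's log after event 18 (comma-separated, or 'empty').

e1 propose(0,'y'): 0[coor,t=1,-]
e2 deliver 0→1: 1[part,t=1,-]
e3 deliver 1→0: ·
e4 deliver 0→4: 4[part,t=1,-]
e5 deliver 4→0: ·
e6 deliver 0→2: 2[part,t=1,-]
e7 deliver 2→0: ·
e8 deliver 0→3: 3[part,t=1,-]
e9 deliver 3→0: 0[coor,t=1,y]
e10 deliver 0→2: 2[part,t=1,y]
e11 timeout(0): 0[coor,t=2,y]
e12 deliver 0→4: 4[part,t=1,y]
e13 deliver 4→0: ·
e14 deliver 0→3: 3[part,t=1,y]
e15 deliver 3→0: ·
e16 deliver 1→0: ·
e17 deliver 0→3: 3[part,t=2,y]
e18 propose(0,'s'): 0[coor,t=3,y]

empty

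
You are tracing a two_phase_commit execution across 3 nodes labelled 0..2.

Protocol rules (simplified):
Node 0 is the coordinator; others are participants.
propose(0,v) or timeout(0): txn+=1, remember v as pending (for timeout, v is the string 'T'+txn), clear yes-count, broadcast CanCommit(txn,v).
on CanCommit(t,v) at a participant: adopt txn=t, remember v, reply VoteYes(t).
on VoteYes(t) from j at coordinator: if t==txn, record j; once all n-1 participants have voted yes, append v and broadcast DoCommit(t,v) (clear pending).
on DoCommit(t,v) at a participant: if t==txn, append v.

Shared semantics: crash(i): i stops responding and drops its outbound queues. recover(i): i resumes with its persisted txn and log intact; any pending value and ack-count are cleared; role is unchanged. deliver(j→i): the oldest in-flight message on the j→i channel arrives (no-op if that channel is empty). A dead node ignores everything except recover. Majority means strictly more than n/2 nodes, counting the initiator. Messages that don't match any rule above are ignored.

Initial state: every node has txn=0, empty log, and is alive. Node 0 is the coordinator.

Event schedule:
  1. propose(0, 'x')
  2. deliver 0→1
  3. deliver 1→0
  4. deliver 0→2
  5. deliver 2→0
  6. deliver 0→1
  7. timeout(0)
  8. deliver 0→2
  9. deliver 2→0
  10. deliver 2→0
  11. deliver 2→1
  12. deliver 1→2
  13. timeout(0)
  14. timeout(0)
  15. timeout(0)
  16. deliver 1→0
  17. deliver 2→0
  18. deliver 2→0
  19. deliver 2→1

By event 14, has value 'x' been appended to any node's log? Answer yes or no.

e1 propose(0,'x'): 0[coor,t=1,-]
e2 deliver 0→1: 1[part,t=1,-]
e3 deliver 1→0: ·
e4 deliver 0→2: 2[part,t=1,-]
e5 deliver 2→0: 0[coor,t=1,x]
e6 deliver 0→1: 1[part,t=1,x]
e7 timeout(0): 0[coor,t=2,x]
e8 deliver 0→2: 2[part,t=1,x]
e9 deliver 2→0: ·
e10 deliver 2→0: ·
e11 deliver 2→1: ·
e12 deliver 1→2: ·
e13 timeout(0): 0[coor,t=3,x]
e14 timeout(0): 0[coor,t=4,x]

yes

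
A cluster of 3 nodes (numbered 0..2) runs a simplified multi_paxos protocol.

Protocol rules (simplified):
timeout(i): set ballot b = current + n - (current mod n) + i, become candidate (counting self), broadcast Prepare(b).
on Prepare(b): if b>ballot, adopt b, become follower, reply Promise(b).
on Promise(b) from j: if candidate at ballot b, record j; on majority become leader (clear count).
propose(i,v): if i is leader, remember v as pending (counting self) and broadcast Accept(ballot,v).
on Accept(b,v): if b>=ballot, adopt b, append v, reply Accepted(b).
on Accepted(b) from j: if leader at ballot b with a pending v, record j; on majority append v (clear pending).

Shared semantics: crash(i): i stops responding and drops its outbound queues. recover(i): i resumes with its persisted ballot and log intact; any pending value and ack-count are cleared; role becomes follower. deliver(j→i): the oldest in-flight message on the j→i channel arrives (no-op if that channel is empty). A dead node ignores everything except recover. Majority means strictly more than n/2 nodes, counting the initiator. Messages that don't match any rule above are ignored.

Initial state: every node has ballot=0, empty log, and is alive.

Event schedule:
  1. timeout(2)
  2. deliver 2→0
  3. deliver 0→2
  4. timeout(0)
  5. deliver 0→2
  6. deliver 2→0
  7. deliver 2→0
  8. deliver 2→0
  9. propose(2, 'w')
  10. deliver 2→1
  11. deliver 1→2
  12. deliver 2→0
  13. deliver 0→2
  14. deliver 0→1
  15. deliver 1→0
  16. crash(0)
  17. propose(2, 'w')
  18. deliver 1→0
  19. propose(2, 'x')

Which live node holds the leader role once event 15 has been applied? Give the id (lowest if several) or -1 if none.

1. timeout(2):  <2:cand b5 ->
2. deliver 2→0:  <0:foll b5 ->
3. deliver 0→2:  <2:lead b5 ->
4. timeout(0):  <0:cand b6 ->
5. deliver 0→2:  <2:foll b6 ->
6. deliver 2→0:  <0:lead b6 ->
7. deliver 2→0:  nop
8. deliver 2→0:  nop
9. propose(2,'w'):  nop
10. deliver 2→1:  <1:foll b5 ->
11. deliver 1→2:  nop
12. deliver 2→0:  nop
13. deliver 0→2:  nop
14. deliver 0→1:  <1:foll b6 ->
15. deliver 1→0:  nop

0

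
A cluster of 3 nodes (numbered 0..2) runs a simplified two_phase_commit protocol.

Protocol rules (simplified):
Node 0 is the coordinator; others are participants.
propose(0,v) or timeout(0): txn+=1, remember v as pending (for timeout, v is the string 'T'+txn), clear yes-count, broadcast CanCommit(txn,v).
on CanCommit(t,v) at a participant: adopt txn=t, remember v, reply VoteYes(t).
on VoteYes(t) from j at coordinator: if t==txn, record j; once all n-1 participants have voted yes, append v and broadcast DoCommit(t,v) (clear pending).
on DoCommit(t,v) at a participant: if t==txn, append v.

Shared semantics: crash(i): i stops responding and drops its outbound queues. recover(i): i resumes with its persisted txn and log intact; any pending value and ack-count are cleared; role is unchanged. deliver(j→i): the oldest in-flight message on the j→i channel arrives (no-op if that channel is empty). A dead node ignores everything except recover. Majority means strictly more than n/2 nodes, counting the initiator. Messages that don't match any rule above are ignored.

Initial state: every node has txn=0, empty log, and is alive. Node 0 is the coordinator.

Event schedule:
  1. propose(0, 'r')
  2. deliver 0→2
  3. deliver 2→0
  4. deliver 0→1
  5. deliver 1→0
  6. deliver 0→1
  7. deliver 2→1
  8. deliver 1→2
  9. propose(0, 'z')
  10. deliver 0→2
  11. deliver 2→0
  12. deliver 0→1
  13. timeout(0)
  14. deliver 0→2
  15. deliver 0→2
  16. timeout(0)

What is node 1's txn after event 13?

1. propose(0,'r'):  <0:coor t1 ->
2. deliver 0→2:  <2:part t1 ->
3. deliver 2→0:  nop
4. deliver 0→1:  <1:part t1 ->
5. deliver 1→0:  <0:coor t1 r>
6. deliver 0→1:  <1:part t1 r>
7. deliver 2→1:  nop
8. deliver 1→2:  nop
9. propose(0,'z'):  <0:coor t2 r>
10. deliver 0→2:  <2:part t1 r>
11. deliver 2→0:  nop
12. deliver 0→1:  <1:part t2 r>
13. timeout(0):  <0:coor t3 r>

2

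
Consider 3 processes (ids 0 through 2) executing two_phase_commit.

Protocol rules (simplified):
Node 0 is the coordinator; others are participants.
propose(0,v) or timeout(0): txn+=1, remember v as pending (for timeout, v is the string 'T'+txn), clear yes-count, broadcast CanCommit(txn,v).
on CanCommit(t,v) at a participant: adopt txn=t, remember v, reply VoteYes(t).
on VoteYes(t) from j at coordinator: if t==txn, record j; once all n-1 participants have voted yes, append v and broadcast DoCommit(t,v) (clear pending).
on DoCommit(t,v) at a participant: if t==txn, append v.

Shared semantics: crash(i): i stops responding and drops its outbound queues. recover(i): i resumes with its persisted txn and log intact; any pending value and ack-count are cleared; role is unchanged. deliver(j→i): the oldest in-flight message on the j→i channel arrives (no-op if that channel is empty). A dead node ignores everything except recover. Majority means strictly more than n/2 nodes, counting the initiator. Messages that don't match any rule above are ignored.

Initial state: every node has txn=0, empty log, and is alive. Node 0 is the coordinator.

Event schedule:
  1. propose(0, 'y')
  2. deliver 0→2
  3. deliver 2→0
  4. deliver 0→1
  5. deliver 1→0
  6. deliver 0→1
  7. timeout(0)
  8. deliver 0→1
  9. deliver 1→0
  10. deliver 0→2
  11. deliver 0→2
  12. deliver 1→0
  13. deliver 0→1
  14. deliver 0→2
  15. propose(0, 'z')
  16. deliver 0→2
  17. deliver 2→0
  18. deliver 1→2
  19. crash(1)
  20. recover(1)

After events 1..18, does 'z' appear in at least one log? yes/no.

[1] propose(0,'y') → N0(coor t1 [-])
[2] deliver 0→2 → N2(part t1 [-])
[3] deliver 2→0 → ∅
[4] deliver 0→1 → N1(part t1 [-])
[5] deliver 1→0 → N0(coor t1 [y])
[6] deliver 0→1 → N1(part t1 [y])
[7] timeout(0) → N0(coor t2 [y])
[8] deliver 0→1 → N1(part t2 [y])
[9] deliver 1→0 → ∅
[10] deliver 0→2 → N2(part t1 [y])
[11] deliver 0→2 → N2(part t2 [y])
[12] deliver 1→0 → ∅
[13] deliver 0→1 → ∅
[14] deliver 0→2 → ∅
[15] propose(0,'z') → N0(coor t3 [y])
[16] deliver 0→2 → N2(part t3 [y])
[17] deliver 2→0 → ∅
[18] deliver 1→2 → ∅

no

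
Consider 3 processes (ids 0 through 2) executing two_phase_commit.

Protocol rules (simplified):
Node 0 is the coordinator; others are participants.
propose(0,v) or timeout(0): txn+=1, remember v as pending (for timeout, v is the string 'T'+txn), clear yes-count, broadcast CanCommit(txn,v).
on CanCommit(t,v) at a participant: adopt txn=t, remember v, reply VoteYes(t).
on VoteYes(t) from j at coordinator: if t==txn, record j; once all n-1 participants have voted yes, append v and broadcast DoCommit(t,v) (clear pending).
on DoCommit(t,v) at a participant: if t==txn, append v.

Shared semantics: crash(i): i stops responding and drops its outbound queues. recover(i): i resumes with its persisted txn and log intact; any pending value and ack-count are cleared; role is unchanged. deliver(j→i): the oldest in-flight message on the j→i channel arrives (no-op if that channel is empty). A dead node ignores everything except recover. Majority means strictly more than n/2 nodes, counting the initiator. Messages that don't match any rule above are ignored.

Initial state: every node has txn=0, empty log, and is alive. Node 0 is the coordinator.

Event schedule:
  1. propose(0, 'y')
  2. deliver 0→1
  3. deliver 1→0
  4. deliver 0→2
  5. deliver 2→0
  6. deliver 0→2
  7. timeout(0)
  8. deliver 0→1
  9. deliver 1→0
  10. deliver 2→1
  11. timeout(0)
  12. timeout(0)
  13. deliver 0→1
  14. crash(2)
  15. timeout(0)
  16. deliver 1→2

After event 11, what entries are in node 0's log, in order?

y

step 1 propose(0,'y'): 0={coor,t=1,log=-}
step 2 deliver 0→1: 1={part,t=1,log=-}
step 3 deliver 1→0: —
step 4 deliver 0→2: 2={part,t=1,log=-}
step 5 deliver 2→0: 0={coor,t=1,log=y}
step 6 deliver 0→2: 2={part,t=1,log=y}
step 7 timeout(0): 0={coor,t=2,log=y}
step 8 deliver 0→1: 1={part,t=1,log=y}
step 9 deliver 1→0: —
step 10 deliver 2→1: —
step 11 timeout(0): 0={coor,t=3,log=y}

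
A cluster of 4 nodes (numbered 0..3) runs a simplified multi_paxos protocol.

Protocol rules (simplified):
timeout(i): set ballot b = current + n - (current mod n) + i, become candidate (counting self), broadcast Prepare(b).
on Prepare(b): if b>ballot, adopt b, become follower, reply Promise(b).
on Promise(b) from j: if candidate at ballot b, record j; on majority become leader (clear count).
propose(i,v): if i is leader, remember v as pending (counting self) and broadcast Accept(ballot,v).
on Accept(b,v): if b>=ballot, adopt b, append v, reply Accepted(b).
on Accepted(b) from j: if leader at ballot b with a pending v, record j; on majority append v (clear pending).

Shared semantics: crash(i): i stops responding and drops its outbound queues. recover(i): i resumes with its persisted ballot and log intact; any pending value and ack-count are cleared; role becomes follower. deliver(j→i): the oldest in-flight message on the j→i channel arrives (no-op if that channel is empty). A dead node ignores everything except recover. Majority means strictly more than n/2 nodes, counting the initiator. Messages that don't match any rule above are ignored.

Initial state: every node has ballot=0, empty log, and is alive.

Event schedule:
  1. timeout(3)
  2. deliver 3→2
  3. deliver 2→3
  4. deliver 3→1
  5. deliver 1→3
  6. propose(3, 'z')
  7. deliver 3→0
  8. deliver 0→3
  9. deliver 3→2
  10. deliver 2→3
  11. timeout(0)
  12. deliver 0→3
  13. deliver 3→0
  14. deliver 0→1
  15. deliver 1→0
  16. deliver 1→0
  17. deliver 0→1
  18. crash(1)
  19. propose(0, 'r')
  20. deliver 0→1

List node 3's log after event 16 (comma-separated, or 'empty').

[1] timeout(3) → N3(cand b7 [-])
[2] deliver 3→2 → N2(foll b7 [-])
[3] deliver 2→3 → ∅
[4] deliver 3→1 → N1(foll b7 [-])
[5] deliver 1→3 → N3(lead b7 [-])
[6] propose(3,'z') → ∅
[7] deliver 3→0 → N0(foll b7 [-])
[8] deliver 0→3 → ∅
[9] deliver 3→2 → N2(foll b7 [z])
[10] deliver 2→3 → ∅
[11] timeout(0) → N0(cand b8 [-])
[12] deliver 0→3 → N3(foll b8 [-])
[13] deliver 3→0 → ∅
[14] deliver 0→1 → N1(foll b8 [-])
[15] deliver 1→0 → ∅
[16] deliver 1→0 → ∅

empty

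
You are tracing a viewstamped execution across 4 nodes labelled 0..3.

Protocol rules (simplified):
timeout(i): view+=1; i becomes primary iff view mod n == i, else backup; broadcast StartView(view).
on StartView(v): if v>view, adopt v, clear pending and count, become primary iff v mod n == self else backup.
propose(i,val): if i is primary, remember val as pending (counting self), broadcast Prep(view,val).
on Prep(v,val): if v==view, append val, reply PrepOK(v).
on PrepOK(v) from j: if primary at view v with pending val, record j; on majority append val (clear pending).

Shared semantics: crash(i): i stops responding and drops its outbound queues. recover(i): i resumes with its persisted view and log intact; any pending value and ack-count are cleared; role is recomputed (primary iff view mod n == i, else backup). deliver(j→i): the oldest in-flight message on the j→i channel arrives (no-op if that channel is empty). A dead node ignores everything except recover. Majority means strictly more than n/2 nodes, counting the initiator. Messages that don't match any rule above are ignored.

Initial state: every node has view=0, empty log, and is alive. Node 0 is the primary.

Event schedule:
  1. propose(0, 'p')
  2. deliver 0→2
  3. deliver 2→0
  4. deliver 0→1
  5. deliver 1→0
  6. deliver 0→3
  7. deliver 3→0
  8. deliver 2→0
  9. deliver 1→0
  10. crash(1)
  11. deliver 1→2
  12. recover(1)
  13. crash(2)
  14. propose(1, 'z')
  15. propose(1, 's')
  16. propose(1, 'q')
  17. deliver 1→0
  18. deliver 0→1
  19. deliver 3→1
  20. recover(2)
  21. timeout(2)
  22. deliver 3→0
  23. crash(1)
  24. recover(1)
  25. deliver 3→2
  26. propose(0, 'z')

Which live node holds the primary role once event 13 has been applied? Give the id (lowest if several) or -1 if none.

0

e1 propose(0,'p'): ·
e2 deliver 0→2: 2[back,v=0,p]
e3 deliver 2→0: ·
e4 deliver 0→1: 1[back,v=0,p]
e5 deliver 1→0: 0[prim,v=0,p]
e6 deliver 0→3: 3[back,v=0,p]
e7 deliver 3→0: ·
e8 deliver 2→0: ·
e9 deliver 1→0: ·
e10 crash(1): 1[✗back,v=0,p]
e11 deliver 1→2: ·
e12 recover(1): 1[back,v=0,p]
e13 crash(2): 2[✗back,v=0,p]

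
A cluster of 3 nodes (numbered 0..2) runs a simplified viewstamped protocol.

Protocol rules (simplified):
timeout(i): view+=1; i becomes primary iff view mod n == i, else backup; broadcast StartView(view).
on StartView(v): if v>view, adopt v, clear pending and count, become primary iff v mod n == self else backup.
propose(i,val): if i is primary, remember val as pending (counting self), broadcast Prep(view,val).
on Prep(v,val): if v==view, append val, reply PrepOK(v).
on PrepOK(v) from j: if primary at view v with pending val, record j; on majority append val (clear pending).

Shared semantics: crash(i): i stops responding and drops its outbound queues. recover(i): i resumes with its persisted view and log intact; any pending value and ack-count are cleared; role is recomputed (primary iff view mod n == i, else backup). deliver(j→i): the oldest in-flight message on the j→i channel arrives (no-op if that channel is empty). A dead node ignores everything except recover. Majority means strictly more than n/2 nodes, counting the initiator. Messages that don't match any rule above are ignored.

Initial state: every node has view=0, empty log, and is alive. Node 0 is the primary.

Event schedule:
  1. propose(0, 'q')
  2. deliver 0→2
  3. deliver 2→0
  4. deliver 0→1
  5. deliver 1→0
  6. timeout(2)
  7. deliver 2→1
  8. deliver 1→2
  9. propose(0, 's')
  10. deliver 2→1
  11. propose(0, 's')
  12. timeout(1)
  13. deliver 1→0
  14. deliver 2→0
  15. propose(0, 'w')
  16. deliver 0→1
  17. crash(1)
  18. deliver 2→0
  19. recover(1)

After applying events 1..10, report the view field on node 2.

1

[1] propose(0,'q') → ∅
[2] deliver 0→2 → N2(back v0 [q])
[3] deliver 2→0 → N0(prim v0 [q])
[4] deliver 0→1 → N1(back v0 [q])
[5] deliver 1→0 → ∅
[6] timeout(2) → N2(back v1 [q])
[7] deliver 2→1 → N1(prim v1 [q])
[8] deliver 1→2 → ∅
[9] propose(0,'s') → ∅
[10] deliver 2→1 → ∅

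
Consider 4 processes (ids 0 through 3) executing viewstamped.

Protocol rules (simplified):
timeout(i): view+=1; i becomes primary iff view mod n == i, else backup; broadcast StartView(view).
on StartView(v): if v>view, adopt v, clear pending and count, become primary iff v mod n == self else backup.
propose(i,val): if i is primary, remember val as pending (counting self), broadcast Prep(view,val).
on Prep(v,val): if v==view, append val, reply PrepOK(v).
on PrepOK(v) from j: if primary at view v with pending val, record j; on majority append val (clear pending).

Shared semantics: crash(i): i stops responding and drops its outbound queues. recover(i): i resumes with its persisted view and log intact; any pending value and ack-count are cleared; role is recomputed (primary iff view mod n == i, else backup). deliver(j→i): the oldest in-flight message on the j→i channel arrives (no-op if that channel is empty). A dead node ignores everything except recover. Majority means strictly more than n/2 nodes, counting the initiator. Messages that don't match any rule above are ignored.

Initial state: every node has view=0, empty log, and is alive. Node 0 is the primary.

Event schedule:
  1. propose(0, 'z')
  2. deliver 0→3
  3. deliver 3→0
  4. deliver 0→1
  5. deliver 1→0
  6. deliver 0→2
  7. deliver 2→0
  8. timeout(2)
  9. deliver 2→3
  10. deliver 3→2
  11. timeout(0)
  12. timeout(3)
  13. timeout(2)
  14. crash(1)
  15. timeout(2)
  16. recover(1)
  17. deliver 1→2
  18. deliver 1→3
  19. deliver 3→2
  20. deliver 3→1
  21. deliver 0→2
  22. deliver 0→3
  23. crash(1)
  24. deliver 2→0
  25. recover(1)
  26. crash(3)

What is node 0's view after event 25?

1

[1] propose(0,'z') → ∅
[2] deliver 0→3 → N3(back v0 [z])
[3] deliver 3→0 → ∅
[4] deliver 0→1 → N1(back v0 [z])
[5] deliver 1→0 → N0(prim v0 [z])
[6] deliver 0→2 → N2(back v0 [z])
[7] deliver 2→0 → ∅
[8] timeout(2) → N2(back v1 [z])
[9] deliver 2→3 → N3(back v1 [z])
[10] deliver 3→2 → ∅
[11] timeout(0) → N0(back v1 [z])
[12] timeout(3) → N3(back v2 [z])
[13] timeout(2) → N2(prim v2 [z])
[14] crash(1) → N1(✗back v0 [z])
[15] timeout(2) → N2(back v3 [z])
[16] recover(1) → N1(back v0 [z])
[17] deliver 1→2 → ∅
[18] deliver 1→3 → ∅
[19] deliver 3→2 → ∅
[20] deliver 3→1 → N1(back v2 [z])
[21] deliver 0→2 → ∅
[22] deliver 0→3 → ∅
[23] crash(1) → N1(✗back v2 [z])
[24] deliver 2→0 → ∅
[25] recover(1) → N1(back v2 [z])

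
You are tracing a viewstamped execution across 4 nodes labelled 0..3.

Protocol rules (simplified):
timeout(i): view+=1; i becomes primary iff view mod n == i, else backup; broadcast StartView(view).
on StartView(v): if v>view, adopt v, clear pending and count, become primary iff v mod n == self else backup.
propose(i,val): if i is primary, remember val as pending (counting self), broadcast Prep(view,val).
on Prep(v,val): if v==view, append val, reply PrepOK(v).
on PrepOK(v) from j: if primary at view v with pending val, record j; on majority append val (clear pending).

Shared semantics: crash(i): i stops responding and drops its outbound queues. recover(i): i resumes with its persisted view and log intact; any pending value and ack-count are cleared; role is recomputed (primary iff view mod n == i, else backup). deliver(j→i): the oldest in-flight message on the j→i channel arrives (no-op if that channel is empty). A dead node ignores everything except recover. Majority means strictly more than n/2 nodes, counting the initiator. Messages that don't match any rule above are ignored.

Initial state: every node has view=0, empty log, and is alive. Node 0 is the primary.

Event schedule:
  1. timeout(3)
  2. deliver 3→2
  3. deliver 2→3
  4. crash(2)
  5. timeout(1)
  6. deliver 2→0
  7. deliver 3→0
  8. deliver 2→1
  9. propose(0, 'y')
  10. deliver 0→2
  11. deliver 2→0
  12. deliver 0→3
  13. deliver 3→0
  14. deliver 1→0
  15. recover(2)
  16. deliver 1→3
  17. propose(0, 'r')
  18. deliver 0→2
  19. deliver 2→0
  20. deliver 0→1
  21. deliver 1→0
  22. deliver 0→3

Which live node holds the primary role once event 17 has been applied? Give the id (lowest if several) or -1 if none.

[1] timeout(3) → N3(back v1 [-])
[2] deliver 3→2 → N2(back v1 [-])
[3] deliver 2→3 → ∅
[4] crash(2) → N2(✗back v1 [-])
[5] timeout(1) → N1(prim v1 [-])
[6] deliver 2→0 → ∅
[7] deliver 3→0 → N0(back v1 [-])
[8] deliver 2→1 → ∅
[9] propose(0,'y') → ∅
[10] deliver 0→2 → ∅
[11] deliver 2→0 → ∅
[12] deliver 0→3 → ∅
[13] deliver 3→0 → ∅
[14] deliver 1→0 → ∅
[15] recover(2) → N2(back v1 [-])
[16] deliver 1→3 → ∅
[17] propose(0,'r') → ∅

1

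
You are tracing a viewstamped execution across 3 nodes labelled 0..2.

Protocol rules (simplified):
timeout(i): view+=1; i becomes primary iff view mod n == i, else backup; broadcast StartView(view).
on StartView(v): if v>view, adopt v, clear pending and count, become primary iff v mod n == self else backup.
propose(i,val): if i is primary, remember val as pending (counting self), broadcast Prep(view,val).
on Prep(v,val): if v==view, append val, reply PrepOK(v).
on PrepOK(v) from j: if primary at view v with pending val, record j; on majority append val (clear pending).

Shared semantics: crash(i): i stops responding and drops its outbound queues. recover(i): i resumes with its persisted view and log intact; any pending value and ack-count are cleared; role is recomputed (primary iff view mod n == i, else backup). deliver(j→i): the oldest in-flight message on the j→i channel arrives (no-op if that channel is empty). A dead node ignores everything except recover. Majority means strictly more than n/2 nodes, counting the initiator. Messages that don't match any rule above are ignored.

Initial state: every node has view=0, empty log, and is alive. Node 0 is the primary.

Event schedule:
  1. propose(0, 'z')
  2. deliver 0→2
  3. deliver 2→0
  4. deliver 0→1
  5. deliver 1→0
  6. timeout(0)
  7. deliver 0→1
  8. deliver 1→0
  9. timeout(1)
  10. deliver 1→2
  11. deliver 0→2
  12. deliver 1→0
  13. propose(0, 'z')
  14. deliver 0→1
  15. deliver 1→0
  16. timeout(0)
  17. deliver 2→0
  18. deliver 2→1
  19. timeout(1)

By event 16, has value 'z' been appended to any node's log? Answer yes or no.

yes

e1 propose(0,'z'): ·
e2 deliver 0→2: 2[back,v=0,z]
e3 deliver 2→0: 0[prim,v=0,z]
e4 deliver 0→1: 1[back,v=0,z]
e5 deliver 1→0: ·
e6 timeout(0): 0[back,v=1,z]
e7 deliver 0→1: 1[prim,v=1,z]
e8 deliver 1→0: ·
e9 timeout(1): 1[back,v=2,z]
e10 deliver 1→2: 2[prim,v=2,z]
e11 deliver 0→2: ·
e12 deliver 1→0: 0[back,v=2,z]
e13 propose(0,'z'): ·
e14 deliver 0→1: ·
e15 deliver 1→0: ·
e16 timeout(0): 0[prim,v=3,z]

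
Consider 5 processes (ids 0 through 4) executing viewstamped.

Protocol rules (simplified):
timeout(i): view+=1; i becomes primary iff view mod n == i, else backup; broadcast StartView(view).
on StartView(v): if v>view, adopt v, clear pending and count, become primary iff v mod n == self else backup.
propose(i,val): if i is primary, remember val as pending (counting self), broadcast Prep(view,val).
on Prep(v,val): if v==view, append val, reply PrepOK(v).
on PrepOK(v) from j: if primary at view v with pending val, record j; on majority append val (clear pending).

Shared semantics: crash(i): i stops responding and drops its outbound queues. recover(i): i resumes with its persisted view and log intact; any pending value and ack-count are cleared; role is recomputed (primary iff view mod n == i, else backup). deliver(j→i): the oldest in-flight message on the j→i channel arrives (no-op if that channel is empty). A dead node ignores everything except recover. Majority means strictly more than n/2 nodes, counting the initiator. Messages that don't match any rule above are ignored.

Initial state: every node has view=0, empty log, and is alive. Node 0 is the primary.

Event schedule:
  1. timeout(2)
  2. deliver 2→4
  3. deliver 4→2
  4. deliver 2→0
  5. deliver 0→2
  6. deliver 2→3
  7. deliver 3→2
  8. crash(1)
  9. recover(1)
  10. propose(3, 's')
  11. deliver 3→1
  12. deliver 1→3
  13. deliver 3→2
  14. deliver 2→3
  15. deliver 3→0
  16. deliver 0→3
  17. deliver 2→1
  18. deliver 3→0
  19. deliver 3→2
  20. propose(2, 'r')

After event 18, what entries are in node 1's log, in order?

empty

1. timeout(2):  <2:back v1 ->
2. deliver 2→4:  <4:back v1 ->
3. deliver 4→2:  nop
4. deliver 2→0:  <0:back v1 ->
5. deliver 0→2:  nop
6. deliver 2→3:  <3:back v1 ->
7. deliver 3→2:  nop
8. crash(1):  <1:✗back v0 ->
9. recover(1):  <1:back v0 ->
10. propose(3,'s'):  nop
11. deliver 3→1:  nop
12. deliver 1→3:  nop
13. deliver 3→2:  nop
14. deliver 2→3:  nop
15. deliver 3→0:  nop
16. deliver 0→3:  nop
17. deliver 2→1:  <1:prim v1 ->
18. deliver 3→0:  nop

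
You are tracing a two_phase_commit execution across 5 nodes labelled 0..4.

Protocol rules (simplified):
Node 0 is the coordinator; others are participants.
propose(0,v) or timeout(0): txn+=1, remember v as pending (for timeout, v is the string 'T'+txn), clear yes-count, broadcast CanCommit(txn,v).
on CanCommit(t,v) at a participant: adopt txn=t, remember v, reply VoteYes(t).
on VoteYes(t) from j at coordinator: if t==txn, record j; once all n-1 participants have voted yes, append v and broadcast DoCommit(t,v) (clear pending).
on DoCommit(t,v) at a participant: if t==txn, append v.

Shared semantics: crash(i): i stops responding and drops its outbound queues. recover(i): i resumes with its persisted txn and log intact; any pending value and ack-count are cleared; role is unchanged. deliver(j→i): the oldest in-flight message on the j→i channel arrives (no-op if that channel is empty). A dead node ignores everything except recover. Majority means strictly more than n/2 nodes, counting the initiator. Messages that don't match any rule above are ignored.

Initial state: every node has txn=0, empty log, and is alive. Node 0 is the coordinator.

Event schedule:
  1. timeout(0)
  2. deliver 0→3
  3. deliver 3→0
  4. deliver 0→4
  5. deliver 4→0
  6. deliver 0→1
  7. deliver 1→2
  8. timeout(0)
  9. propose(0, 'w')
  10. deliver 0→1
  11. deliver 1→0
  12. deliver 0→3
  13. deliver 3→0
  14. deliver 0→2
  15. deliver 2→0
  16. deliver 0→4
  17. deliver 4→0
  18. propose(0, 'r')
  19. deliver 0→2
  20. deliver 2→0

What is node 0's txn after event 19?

1. timeout(0):  <0:coor t1 ->
2. deliver 0→3:  <3:part t1 ->
3. deliver 3→0:  nop
4. deliver 0→4:  <4:part t1 ->
5. deliver 4→0:  nop
6. deliver 0→1:  <1:part t1 ->
7. deliver 1→2:  nop
8. timeout(0):  <0:coor t2 ->
9. propose(0,'w'):  <0:coor t3 ->
10. deliver 0→1:  <1:part t2 ->
11. deliver 1→0:  nop
12. deliver 0→3:  <3:part t2 ->
13. deliver 3→0:  nop
14. deliver 0→2:  <2:part t1 ->
15. deliver 2→0:  nop
16. deliver 0→4:  <4:part t2 ->
17. deliver 4→0:  nop
18. propose(0,'r'):  <0:coor t4 ->
19. deliver 0→2:  <2:part t2 ->

4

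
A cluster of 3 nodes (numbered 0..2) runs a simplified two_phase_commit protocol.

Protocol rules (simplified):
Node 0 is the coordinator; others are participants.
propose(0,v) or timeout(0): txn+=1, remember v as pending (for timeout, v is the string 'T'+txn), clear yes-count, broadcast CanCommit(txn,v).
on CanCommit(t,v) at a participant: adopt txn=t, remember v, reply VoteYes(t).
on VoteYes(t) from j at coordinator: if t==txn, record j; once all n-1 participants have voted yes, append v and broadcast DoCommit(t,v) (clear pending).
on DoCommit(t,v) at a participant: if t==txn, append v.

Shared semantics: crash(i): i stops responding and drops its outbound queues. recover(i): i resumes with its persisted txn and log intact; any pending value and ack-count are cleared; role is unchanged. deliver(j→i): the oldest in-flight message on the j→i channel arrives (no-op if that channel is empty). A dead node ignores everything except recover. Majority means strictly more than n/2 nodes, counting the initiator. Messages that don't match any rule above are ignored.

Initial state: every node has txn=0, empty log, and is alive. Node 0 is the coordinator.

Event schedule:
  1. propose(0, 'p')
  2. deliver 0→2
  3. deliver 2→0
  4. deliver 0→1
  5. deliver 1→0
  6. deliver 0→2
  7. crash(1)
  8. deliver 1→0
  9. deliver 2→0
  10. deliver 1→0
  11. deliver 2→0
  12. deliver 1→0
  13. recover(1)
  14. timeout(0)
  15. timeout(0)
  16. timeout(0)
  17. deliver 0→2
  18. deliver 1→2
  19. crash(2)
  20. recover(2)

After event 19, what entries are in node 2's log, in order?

step 1 propose(0,'p'): 0={coor,t=1,log=-}
step 2 deliver 0→2: 2={part,t=1,log=-}
step 3 deliver 2→0: —
step 4 deliver 0→1: 1={part,t=1,log=-}
step 5 deliver 1→0: 0={coor,t=1,log=p}
step 6 deliver 0→2: 2={part,t=1,log=p}
step 7 crash(1): 1={✗part,t=1,log=-}
step 8 deliver 1→0: —
step 9 deliver 2→0: —
step 10 deliver 1→0: —
step 11 deliver 2→0: —
step 12 deliver 1→0: —
step 13 recover(1): 1={part,t=1,log=-}
step 14 timeout(0): 0={coor,t=2,log=p}
step 15 timeout(0): 0={coor,t=3,log=p}
step 16 timeout(0): 0={coor,t=4,log=p}
step 17 deliver 0→2: 2={part,t=2,log=p}
step 18 deliver 1→2: —
step 19 crash(2): 2={✗part,t=2,log=p}

p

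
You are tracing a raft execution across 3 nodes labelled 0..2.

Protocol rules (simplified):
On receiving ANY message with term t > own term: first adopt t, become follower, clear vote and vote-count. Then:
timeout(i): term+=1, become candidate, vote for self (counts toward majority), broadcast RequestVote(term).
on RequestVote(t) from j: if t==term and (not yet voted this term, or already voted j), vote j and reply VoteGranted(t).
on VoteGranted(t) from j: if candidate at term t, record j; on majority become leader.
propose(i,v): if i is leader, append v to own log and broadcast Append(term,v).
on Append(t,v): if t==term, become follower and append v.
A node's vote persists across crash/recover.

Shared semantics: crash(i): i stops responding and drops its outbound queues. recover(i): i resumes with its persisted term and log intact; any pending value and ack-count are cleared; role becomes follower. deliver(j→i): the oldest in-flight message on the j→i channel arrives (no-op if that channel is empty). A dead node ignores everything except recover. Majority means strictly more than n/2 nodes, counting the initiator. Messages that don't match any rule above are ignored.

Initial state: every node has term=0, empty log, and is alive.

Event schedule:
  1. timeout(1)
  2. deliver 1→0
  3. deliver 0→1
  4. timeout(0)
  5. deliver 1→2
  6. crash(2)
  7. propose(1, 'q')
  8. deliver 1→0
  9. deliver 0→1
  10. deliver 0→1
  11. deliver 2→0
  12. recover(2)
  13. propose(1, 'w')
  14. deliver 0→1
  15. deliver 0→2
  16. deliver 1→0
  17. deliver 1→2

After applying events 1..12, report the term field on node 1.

2

step 1 timeout(1): 1={cand,t=1,log=-}
step 2 deliver 1→0: 0={foll,t=1,log=-}
step 3 deliver 0→1: 1={lead,t=1,log=-}
step 4 timeout(0): 0={cand,t=2,log=-}
step 5 deliver 1→2: 2={foll,t=1,log=-}
step 6 crash(2): 2={✗foll,t=1,log=-}
step 7 propose(1,'q'): 1={lead,t=1,log=q}
step 8 deliver 1→0: —
step 9 deliver 0→1: 1={foll,t=2,log=q}
step 10 deliver 0→1: —
step 11 deliver 2→0: —
step 12 recover(2): 2={foll,t=1,log=-}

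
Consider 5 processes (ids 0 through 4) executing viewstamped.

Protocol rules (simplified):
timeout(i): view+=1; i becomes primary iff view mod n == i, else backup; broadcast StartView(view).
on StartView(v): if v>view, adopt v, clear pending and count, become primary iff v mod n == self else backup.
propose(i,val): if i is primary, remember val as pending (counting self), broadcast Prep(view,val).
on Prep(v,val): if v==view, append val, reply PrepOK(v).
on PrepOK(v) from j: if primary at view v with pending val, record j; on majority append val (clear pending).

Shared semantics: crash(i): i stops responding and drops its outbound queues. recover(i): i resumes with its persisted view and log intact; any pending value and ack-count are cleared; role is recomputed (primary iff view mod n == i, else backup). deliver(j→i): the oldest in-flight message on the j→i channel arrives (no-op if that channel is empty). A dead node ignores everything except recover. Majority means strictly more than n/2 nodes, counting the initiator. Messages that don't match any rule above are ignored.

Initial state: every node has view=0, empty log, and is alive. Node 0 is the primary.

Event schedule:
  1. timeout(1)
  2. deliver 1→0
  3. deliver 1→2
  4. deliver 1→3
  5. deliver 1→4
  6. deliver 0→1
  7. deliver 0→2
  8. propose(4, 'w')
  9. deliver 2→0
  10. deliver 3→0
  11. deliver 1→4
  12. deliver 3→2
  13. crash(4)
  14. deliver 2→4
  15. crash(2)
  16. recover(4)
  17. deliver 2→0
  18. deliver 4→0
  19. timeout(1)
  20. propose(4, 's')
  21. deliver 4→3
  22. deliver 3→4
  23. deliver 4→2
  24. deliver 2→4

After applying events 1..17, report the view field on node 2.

[1] timeout(1) → N1(prim v1 [-])
[2] deliver 1→0 → N0(back v1 [-])
[3] deliver 1→2 → N2(back v1 [-])
[4] deliver 1→3 → N3(back v1 [-])
[5] deliver 1→4 → N4(back v1 [-])
[6] deliver 0→1 → ∅
[7] deliver 0→2 → ∅
[8] propose(4,'w') → ∅
[9] deliver 2→0 → ∅
[10] deliver 3→0 → ∅
[11] deliver 1→4 → ∅
[12] deliver 3→2 → ∅
[13] crash(4) → N4(✗back v1 [-])
[14] deliver 2→4 → ∅
[15] crash(2) → N2(✗back v1 [-])
[16] recover(4) → N4(back v1 [-])
[17] deliver 2→0 → ∅

1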